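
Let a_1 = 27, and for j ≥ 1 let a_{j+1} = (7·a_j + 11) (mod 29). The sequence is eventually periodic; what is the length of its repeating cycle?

7

Listing terms: a_1 = 27,  a_2 = 26,  a_3 = 19,  a_4 = 28,  a_5 = 4,  a_6 = 10,  a_7 = 23,  a_8 = 27.
Since a_8 = a_1 = 27, the sequence is periodic with period 7.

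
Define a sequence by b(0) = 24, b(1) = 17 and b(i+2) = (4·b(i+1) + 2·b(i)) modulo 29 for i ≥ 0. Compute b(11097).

5

Listing terms: b(0) = 24, b(1) = 17, b(2) = 0, b(3) = 5, b(4) = 20, b(5) = 3, b(6) = 23, b(7) = 11, b(8) = 3, b(9) = 5, b(10) = 26, b(11) = 27, b(12) = 15, b(13) = 27, b(14) = 22, b(15) = 26, b(16) = 3, b(17) = 6, b(18) = 1, b(19) = 16, b(20) = 8, b(21) = 6, b(22) = 11, b(23) = 27, b(24) = 14, b(25) = 23, b(26) = 4, b(27) = 4, b(28) = 24, b(29) = 17.
Since (b(28), b(29)) = (b(0), b(1)) = (24, 17) (two consecutive terms determine the rest), the sequence is periodic with period 28.
So b(11097) = b(0 + ((11097-0) mod 28)) = b(9) = 5.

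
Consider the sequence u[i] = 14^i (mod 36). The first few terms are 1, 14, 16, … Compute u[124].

4

We have u[0] = 1, u[1] = 14, u[2] = 16, u[3] = 8, u[4] = 4, u[5] = 20, u[6] = 28, u[7] = 32, u[8] = 16.
Since u[8] = u[2] = 16, the sequence is eventually periodic: after a pre-period of length 2 it cycles with period 6.
For i ≥ 2, u[i] depends only on (i - 2) mod 6. (124 - 2) mod 6 = 2, so u[124] = u[4] = 4.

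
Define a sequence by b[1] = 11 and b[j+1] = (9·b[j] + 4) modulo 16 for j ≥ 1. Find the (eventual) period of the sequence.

4

We have b[1] = 11, b[2] = 7, b[3] = 3, b[4] = 15, b[5] = 11.
Since b[5] = b[1] = 11, the sequence is periodic with period 4.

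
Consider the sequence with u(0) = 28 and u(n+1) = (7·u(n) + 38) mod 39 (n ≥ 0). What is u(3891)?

31

u(0) = 28, u(1) = 0, u(2) = 38, u(3) = 31, u(4) = 21, u(5) = 29, u(6) = 7, u(7) = 9, u(8) = 23, u(9) = 4, u(10) = 27, u(11) = 32, u(12) = 28.
Since u(12) = u(0) = 28, the sequence is periodic with period 12.
(3891 - 0) mod 12 = 3, so u(3891) = u(3) = 31.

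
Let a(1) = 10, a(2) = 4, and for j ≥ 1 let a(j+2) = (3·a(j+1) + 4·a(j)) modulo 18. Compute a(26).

a(1) = 10,  a(2) = 4,  a(3) = 16,  a(4) = 10,  a(5) = 4.
Since (a(4), a(5)) = (a(1), a(2)) = (10, 4) (two consecutive terms determine the rest), the sequence is periodic with period 3.
(26 - 1) mod 3 = 1, so a(26) = a(2) = 4.

4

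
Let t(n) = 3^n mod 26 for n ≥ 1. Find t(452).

9

We have t(1) = 3,  t(2) = 9,  t(3) = 1,  t(4) = 3.
Since t(4) = t(1) = 3, the sequence is periodic with period 3.
So t(452) = t(1 + ((452-1) mod 3)) = t(2) = 9.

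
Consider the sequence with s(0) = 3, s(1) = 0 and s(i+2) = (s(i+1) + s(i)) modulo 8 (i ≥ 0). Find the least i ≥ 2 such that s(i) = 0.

We have s(0) = 3, s(1) = 0, s(2) = 3, s(3) = 3, s(4) = 6, s(5) = 1, s(6) = 7, s(7) = 0, s(8) = 7, s(9) = 7, s(10) = 6, s(11) = 5, s(12) = 3, s(13) = 0.
The sequence repeats with period 12.
The value 0 first appears (with i ≥ 2) at s(7).

7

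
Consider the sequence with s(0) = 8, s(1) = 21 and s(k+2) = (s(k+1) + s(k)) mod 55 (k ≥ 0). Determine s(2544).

24

s(0) = 8,  s(1) = 21,  s(2) = 29,  s(3) = 50,  s(4) = 24,  s(5) = 19,  s(6) = 43,  s(7) = 7,  s(8) = 50,  s(9) = 2,  s(10) = 52,  s(11) = 54,  s(12) = 51,  s(13) = 50,  s(14) = 46,  s(15) = 41,  s(16) = 32,  s(17) = 18,  s(18) = 50,  s(19) = 13,  s(20) = 8,  s(21) = 21.
Since (s(20), s(21)) = (s(0), s(1)) = (8, 21) (two consecutive terms determine the rest), the sequence is periodic with period 20.
So s(2544) = s(0 + ((2544-0) mod 20)) = s(4) = 24.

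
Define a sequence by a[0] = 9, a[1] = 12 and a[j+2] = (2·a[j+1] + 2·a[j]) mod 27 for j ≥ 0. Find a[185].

6

Listing terms: a[0] = 9; a[1] = 12; a[2] = 15; a[3] = 0; a[4] = 3; a[5] = 6; a[6] = 18; a[7] = 21; a[8] = 24; a[9] = 9; a[10] = 12.
The sequence repeats with period 9.
(185 - 0) mod 9 = 5, so a[185] = a[5] = 6.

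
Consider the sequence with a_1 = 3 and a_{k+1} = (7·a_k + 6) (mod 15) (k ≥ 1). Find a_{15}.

a_1 = 3; a_2 = 12; a_3 = 0; a_4 = 6; a_5 = 3.
Since a_5 = a_1 = 3, the sequence is periodic with period 4.
(15 - 1) mod 4 = 2, so a_{15} = a_3 = 0.

0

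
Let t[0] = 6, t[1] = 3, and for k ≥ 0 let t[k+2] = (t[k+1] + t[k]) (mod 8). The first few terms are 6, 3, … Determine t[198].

6

Listing terms: t[0] = 6, t[1] = 3, t[2] = 1, t[3] = 4, t[4] = 5, t[5] = 1, t[6] = 6, t[7] = 7, t[8] = 5, t[9] = 4, t[10] = 1, t[11] = 5, t[12] = 6, t[13] = 3.
Since (t[12], t[13]) = (t[0], t[1]) = (6, 3) (two consecutive terms determine the rest), the sequence is periodic with period 12.
(198 - 0) mod 12 = 6, so t[198] = t[6] = 6.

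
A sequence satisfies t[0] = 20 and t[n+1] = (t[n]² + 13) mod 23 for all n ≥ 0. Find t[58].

Computing terms: t[0] = 20; t[1] = 22; t[2] = 14; t[3] = 2; t[4] = 17; t[5] = 3; t[6] = 22.
Since t[6] = t[1] = 22, the sequence is eventually periodic: after a pre-period of length 1 it cycles with period 5.
For n ≥ 1, t[n] depends only on (n - 1) mod 5. (58 - 1) mod 5 = 2, so t[58] = t[3] = 2.

2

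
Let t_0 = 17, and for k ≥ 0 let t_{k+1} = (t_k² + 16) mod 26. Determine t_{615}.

17

t_0 = 17; t_1 = 19; t_2 = 13; t_3 = 3; t_4 = 25; t_5 = 17.
Since t_5 = t_0 = 17, the sequence is periodic with period 5.
So t_{615} = t_{0 + ((615-0) mod 5)} = t_0 = 17.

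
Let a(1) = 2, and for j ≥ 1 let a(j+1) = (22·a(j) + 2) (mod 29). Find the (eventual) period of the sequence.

14

We have a(1) = 2; a(2) = 17; a(3) = 28; a(4) = 9; a(5) = 26; a(6) = 23; a(7) = 15; a(8) = 13; a(9) = 27; a(10) = 16; a(11) = 6; a(12) = 18; a(13) = 21; a(14) = 0; a(15) = 2.
The sequence repeats with period 14.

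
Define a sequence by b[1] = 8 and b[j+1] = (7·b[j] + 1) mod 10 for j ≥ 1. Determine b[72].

1

Listing terms: b[1] = 8,  b[2] = 7,  b[3] = 0,  b[4] = 1,  b[5] = 8.
The sequence repeats with period 4.
So b[72] = b[1 + ((72-1) mod 4)] = b[4] = 1.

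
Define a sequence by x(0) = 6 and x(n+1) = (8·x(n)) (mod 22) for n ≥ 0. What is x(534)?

2

Computing terms: x(0) = 6; x(1) = 4; x(2) = 10; x(3) = 14; x(4) = 2; x(5) = 16; x(6) = 18; x(7) = 12; x(8) = 8; x(9) = 20; x(10) = 6.
Since x(10) = x(0) = 6, the sequence is periodic with period 10.
(534 - 0) mod 10 = 4, so x(534) = x(4) = 2.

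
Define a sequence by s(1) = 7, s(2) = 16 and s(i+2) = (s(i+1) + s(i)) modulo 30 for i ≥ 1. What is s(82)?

1

Listing terms: s(1) = 7,  s(2) = 16,  s(3) = 23,  s(4) = 9,  s(5) = 2,  s(6) = 11,  s(7) = 13,  s(8) = 24,  s(9) = 7,  s(10) = 1,  s(11) = 8,  s(12) = 9,  s(13) = 17,  s(14) = 26,  s(15) = 13,  s(16) = 9,  s(17) = 22,  s(18) = 1,  s(19) = 23,  s(20) = 24,  s(21) = 17,  s(22) = 11,  s(23) = 28,  s(24) = 9,  s(25) = 7,  s(26) = 16.
The sequence repeats with period 24.
(82 - 1) mod 24 = 9, so s(82) = s(10) = 1.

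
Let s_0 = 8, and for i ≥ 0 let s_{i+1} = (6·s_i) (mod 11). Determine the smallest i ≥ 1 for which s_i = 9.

7

s_0 = 8, s_1 = 4, s_2 = 2, s_3 = 1, s_4 = 6, s_5 = 3, s_6 = 7, s_7 = 9, s_8 = 10, s_9 = 5, s_{10} = 8.
Since s_{10} = s_0 = 8, the sequence is periodic with period 10.
The value 9 first appears (with i ≥ 1) at s_7.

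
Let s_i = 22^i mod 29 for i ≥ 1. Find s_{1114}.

We have s_1 = 22; s_2 = 20; s_3 = 5; s_4 = 23; s_5 = 13; s_6 = 25; s_7 = 28; s_8 = 7; s_9 = 9; s_{10} = 24; s_{11} = 6; s_{12} = 16; s_{13} = 4; s_{14} = 1; s_{15} = 22.
The sequence repeats with period 14.
(1114 - 1) mod 14 = 7, so s_{1114} = s_8 = 7.

7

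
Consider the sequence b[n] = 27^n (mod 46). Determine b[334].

Listing terms: b[0] = 1; b[1] = 27; b[2] = 39; b[3] = 41; b[4] = 3; b[5] = 35; b[6] = 25; b[7] = 31; b[8] = 9; b[9] = 13; b[10] = 29; b[11] = 1.
The sequence repeats with period 11.
(334 - 0) mod 11 = 4, so b[334] = b[4] = 3.

3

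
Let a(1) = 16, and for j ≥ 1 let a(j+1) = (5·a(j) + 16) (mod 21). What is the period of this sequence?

6

Listing terms: a(1) = 16; a(2) = 12; a(3) = 13; a(4) = 18; a(5) = 1; a(6) = 0; a(7) = 16.
Since a(7) = a(1) = 16, the sequence is periodic with period 6.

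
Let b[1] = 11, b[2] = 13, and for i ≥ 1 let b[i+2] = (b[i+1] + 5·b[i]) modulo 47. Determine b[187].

21

Computing terms: b[1] = 11,  b[2] = 13,  b[3] = 21,  b[4] = 39,  b[5] = 3,  b[6] = 10,  b[7] = 25,  b[8] = 28,  b[9] = 12,  b[10] = 11,  b[11] = 24,  b[12] = 32,  b[13] = 11,  b[14] = 30,  b[15] = 38,  b[16] = 0,  b[17] = 2,  b[18] = 2,  b[19] = 12,  b[20] = 22,  b[21] = 35,  b[22] = 4,  b[23] = 38,  b[24] = 11,  b[25] = 13.
The sequence repeats with period 23.
So b[187] = b[1 + ((187-1) mod 23)] = b[3] = 21.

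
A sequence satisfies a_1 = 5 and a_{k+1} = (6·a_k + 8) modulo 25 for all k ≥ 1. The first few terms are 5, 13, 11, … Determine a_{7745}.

22

a_1 = 5; a_2 = 13; a_3 = 11; a_4 = 24; a_5 = 2; a_6 = 20; a_7 = 3; a_8 = 1; a_9 = 14; a_{10} = 17; a_{11} = 10; a_{12} = 18; a_{13} = 16; a_{14} = 4; a_{15} = 7; a_{16} = 0; a_{17} = 8; a_{18} = 6; a_{19} = 19; a_{20} = 22; a_{21} = 15; a_{22} = 23; a_{23} = 21; a_{24} = 9; a_{25} = 12; a_{26} = 5.
Since a_{26} = a_1 = 5, the sequence is periodic with period 25.
So a_{7745} = a_{1 + ((7745-1) mod 25)} = a_{20} = 22.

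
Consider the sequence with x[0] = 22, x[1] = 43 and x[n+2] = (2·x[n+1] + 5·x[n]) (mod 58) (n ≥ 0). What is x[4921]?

We have x[0] = 22, x[1] = 43, x[2] = 22, x[3] = 27, x[4] = 48, x[5] = 57, x[6] = 6, x[7] = 7, x[8] = 44, x[9] = 7, x[10] = 2, x[11] = 39, x[12] = 30, x[13] = 23, x[14] = 22, x[15] = 43.
Since (x[14], x[15]) = (x[0], x[1]) = (22, 43) (two consecutive terms determine the rest), the sequence is periodic with period 14.
So x[4921] = x[0 + ((4921-0) mod 14)] = x[7] = 7.

7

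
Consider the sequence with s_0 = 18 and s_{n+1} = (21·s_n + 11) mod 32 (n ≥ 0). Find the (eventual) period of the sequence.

32

We have s_0 = 18; s_1 = 5; s_2 = 20; s_3 = 15; s_4 = 6; s_5 = 9; s_6 = 8; s_7 = 19; s_8 = 26; s_9 = 13; s_{10} = 28; s_{11} = 23; s_{12} = 14; s_{13} = 17; s_{14} = 16; s_{15} = 27; s_{16} = 2; s_{17} = 21; s_{18} = 4; s_{19} = 31; s_{20} = 22; s_{21} = 25; s_{22} = 24; s_{23} = 3; s_{24} = 10; s_{25} = 29; s_{26} = 12; s_{27} = 7; s_{28} = 30; s_{29} = 1; s_{30} = 0; s_{31} = 11; s_{32} = 18.
Since s_{32} = s_0 = 18, the sequence is periodic with period 32.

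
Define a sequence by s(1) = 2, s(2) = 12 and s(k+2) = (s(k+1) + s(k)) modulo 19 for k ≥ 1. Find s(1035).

We have s(1) = 2, s(2) = 12, s(3) = 14, s(4) = 7, s(5) = 2, s(6) = 9, s(7) = 11, s(8) = 1, s(9) = 12, s(10) = 13, s(11) = 6, s(12) = 0, s(13) = 6, s(14) = 6, s(15) = 12, s(16) = 18, s(17) = 11, s(18) = 10, s(19) = 2, s(20) = 12.
Since (s(19), s(20)) = (s(1), s(2)) = (2, 12) (two consecutive terms determine the rest), the sequence is periodic with period 18.
(1035 - 1) mod 18 = 8, so s(1035) = s(9) = 12.

12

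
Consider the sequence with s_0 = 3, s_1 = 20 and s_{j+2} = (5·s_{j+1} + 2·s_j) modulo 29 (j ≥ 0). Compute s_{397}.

s_0 = 3, s_1 = 20, s_2 = 19, s_3 = 19, s_4 = 17, s_5 = 7, s_6 = 11, s_7 = 11, s_8 = 19, s_9 = 1, s_{10} = 14, s_{11} = 14, s_{12} = 11, s_{13} = 25, s_{14} = 2, s_{15} = 2, s_{16} = 14, s_{17} = 16, s_{18} = 21, s_{19} = 21, s_{20} = 2, s_{21} = 23, s_{22} = 3, s_{23} = 3, s_{24} = 21, s_{25} = 24, s_{26} = 17, s_{27} = 17, s_{28} = 3, s_{29} = 20.
The sequence repeats with period 28.
So s_{397} = s_{0 + ((397-0) mod 28)} = s_5 = 7.

7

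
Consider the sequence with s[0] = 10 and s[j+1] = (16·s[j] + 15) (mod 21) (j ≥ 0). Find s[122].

1

We have s[0] = 10, s[1] = 7, s[2] = 1, s[3] = 10.
Since s[3] = s[0] = 10, the sequence is periodic with period 3.
So s[122] = s[0 + ((122-0) mod 3)] = s[2] = 1.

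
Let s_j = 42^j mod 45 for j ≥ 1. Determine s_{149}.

27

Computing terms: s_1 = 42, s_2 = 9, s_3 = 18, s_4 = 36, s_5 = 27, s_6 = 9.
Since s_6 = s_2 = 9, the sequence is eventually periodic: after a pre-period of length 1 it cycles with period 4.
For j ≥ 2, s_j depends only on (j - 2) mod 4. (149 - 2) mod 4 = 3, so s_{149} = s_5 = 27.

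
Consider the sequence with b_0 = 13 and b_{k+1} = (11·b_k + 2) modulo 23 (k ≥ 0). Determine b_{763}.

Computing terms: b_0 = 13; b_1 = 7; b_2 = 10; b_3 = 20; b_4 = 15; b_5 = 6; b_6 = 22; b_7 = 14; b_8 = 18; b_9 = 16; b_{10} = 17; b_{11} = 5; b_{12} = 11; b_{13} = 8; b_{14} = 21; b_{15} = 3; b_{16} = 12; b_{17} = 19; b_{18} = 4; b_{19} = 0; b_{20} = 2; b_{21} = 1; b_{22} = 13.
Since b_{22} = b_0 = 13, the sequence is periodic with period 22.
(763 - 0) mod 22 = 15, so b_{763} = b_{15} = 3.

3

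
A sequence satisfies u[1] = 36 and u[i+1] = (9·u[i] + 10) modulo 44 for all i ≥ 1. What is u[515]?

Listing terms: u[1] = 36; u[2] = 26; u[3] = 24; u[4] = 6; u[5] = 20; u[6] = 14; u[7] = 4; u[8] = 2; u[9] = 28; u[10] = 42; u[11] = 36.
Since u[11] = u[1] = 36, the sequence is periodic with period 10.
So u[515] = u[1 + ((515-1) mod 10)] = u[5] = 20.

20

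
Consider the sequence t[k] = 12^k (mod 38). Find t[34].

Listing terms: t[1] = 12, t[2] = 30, t[3] = 18, t[4] = 26, t[5] = 8, t[6] = 20, t[7] = 12.
Since t[7] = t[1] = 12, the sequence is periodic with period 6.
So t[34] = t[1 + ((34-1) mod 6)] = t[4] = 26.

26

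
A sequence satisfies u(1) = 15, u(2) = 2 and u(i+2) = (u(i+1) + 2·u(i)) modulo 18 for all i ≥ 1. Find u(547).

12

Computing terms: u(1) = 15, u(2) = 2, u(3) = 14, u(4) = 0, u(5) = 10, u(6) = 10, u(7) = 12, u(8) = 14, u(9) = 2, u(10) = 12, u(11) = 16, u(12) = 4, u(13) = 0, u(14) = 8, u(15) = 8, u(16) = 6, u(17) = 4, u(18) = 16, u(19) = 6, u(20) = 2, u(21) = 14.
Since (u(20), u(21)) = (u(2), u(3)) = (2, 14) (two consecutive terms determine the rest), the sequence is eventually periodic: after a pre-period of length 1 it cycles with period 18.
For i ≥ 2, u(i) depends only on (i - 2) mod 18. (547 - 2) mod 18 = 5, so u(547) = u(7) = 12.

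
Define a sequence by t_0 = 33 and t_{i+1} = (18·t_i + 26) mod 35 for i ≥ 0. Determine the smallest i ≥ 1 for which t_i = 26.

6

Computing terms: t_0 = 33, t_1 = 25, t_2 = 21, t_3 = 19, t_4 = 18, t_5 = 0, t_6 = 26, t_7 = 4, t_8 = 28, t_9 = 5, t_{10} = 11, t_{11} = 14, t_{12} = 33.
Since t_{12} = t_0 = 33, the sequence is periodic with period 12.
The value 26 first appears (with i ≥ 1) at t_6.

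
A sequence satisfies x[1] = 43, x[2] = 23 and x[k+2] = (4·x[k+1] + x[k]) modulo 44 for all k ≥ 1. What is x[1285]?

11

Listing terms: x[1] = 43,  x[2] = 23,  x[3] = 3,  x[4] = 35,  x[5] = 11,  x[6] = 35,  x[7] = 19,  x[8] = 23,  x[9] = 23,  x[10] = 27,  x[11] = 43,  x[12] = 23.
Since (x[11], x[12]) = (x[1], x[2]) = (43, 23) (two consecutive terms determine the rest), the sequence is periodic with period 10.
(1285 - 1) mod 10 = 4, so x[1285] = x[5] = 11.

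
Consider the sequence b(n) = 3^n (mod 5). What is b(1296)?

1

b(1) = 3,  b(2) = 4,  b(3) = 2,  b(4) = 1,  b(5) = 3.
Since b(5) = b(1) = 3, the sequence is periodic with period 4.
So b(1296) = b(1 + ((1296-1) mod 4)) = b(4) = 1.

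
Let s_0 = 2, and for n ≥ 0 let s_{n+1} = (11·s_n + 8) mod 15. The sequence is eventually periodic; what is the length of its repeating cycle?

10

Listing terms: s_0 = 2; s_1 = 0; s_2 = 8; s_3 = 6; s_4 = 14; s_5 = 12; s_6 = 5; s_7 = 3; s_8 = 11; s_9 = 9; s_{10} = 2.
Since s_{10} = s_0 = 2, the sequence is periodic with period 10.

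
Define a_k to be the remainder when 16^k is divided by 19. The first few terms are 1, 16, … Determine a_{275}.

We have a_0 = 1,  a_1 = 16,  a_2 = 9,  a_3 = 11,  a_4 = 5,  a_5 = 4,  a_6 = 7,  a_7 = 17,  a_8 = 6,  a_9 = 1.
Since a_9 = a_0 = 1, the sequence is periodic with period 9.
(275 - 0) mod 9 = 5, so a_{275} = a_5 = 4.

4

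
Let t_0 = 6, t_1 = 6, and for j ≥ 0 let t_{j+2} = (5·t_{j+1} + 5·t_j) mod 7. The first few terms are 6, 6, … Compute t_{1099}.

We have t_0 = 6,  t_1 = 6,  t_2 = 4,  t_3 = 1,  t_4 = 4,  t_5 = 4,  t_6 = 5,  t_7 = 3,  t_8 = 5,  t_9 = 5,  t_{10} = 1,  t_{11} = 2,  t_{12} = 1,  t_{13} = 1,  t_{14} = 3,  t_{15} = 6,  t_{16} = 3,  t_{17} = 3,  t_{18} = 2,  t_{19} = 4,  t_{20} = 2,  t_{21} = 2,  t_{22} = 6,  t_{23} = 5,  t_{24} = 6,  t_{25} = 6.
Since (t_{24}, t_{25}) = (t_0, t_1) = (6, 6) (two consecutive terms determine the rest), the sequence is periodic with period 24.
So t_{1099} = t_{0 + ((1099-0) mod 24)} = t_{19} = 4.

4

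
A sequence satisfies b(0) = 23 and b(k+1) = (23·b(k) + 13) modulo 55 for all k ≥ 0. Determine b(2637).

b(0) = 23; b(1) = 47; b(2) = 49; b(3) = 40; b(4) = 53; b(5) = 22; b(6) = 24; b(7) = 15; b(8) = 28; b(9) = 52; b(10) = 54; b(11) = 45; b(12) = 3; b(13) = 27; b(14) = 29; b(15) = 20; b(16) = 33; b(17) = 2; b(18) = 4; b(19) = 50; b(20) = 8; b(21) = 32; b(22) = 34; b(23) = 25; b(24) = 38; b(25) = 7; b(26) = 9; b(27) = 0; b(28) = 13; b(29) = 37; b(30) = 39; b(31) = 30; b(32) = 43; b(33) = 12; b(34) = 14; b(35) = 5; b(36) = 18; b(37) = 42; b(38) = 44; b(39) = 35; b(40) = 48; b(41) = 17; b(42) = 19; b(43) = 10; b(44) = 23.
Since b(44) = b(0) = 23, the sequence is periodic with period 44.
(2637 - 0) mod 44 = 41, so b(2637) = b(41) = 17.

17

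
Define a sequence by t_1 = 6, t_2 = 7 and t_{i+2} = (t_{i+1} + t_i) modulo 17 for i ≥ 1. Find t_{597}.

4

t_1 = 6; t_2 = 7; t_3 = 13; t_4 = 3; t_5 = 16; t_6 = 2; t_7 = 1; t_8 = 3; t_9 = 4; t_{10} = 7; t_{11} = 11; t_{12} = 1; t_{13} = 12; t_{14} = 13; t_{15} = 8; t_{16} = 4; t_{17} = 12; t_{18} = 16; t_{19} = 11; t_{20} = 10; t_{21} = 4; t_{22} = 14; t_{23} = 1; t_{24} = 15; t_{25} = 16; t_{26} = 14; t_{27} = 13; t_{28} = 10; t_{29} = 6; t_{30} = 16; t_{31} = 5; t_{32} = 4; t_{33} = 9; t_{34} = 13; t_{35} = 5; t_{36} = 1; t_{37} = 6; t_{38} = 7.
The sequence repeats with period 36.
So t_{597} = t_{1 + ((597-1) mod 36)} = t_{21} = 4.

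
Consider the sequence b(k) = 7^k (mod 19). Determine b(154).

7

Computing terms: b(1) = 7; b(2) = 11; b(3) = 1; b(4) = 7.
Since b(4) = b(1) = 7, the sequence is periodic with period 3.
(154 - 1) mod 3 = 0, so b(154) = b(1) = 7.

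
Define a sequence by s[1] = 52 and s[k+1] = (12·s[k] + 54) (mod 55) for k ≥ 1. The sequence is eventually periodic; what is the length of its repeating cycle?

Computing terms: s[1] = 52,  s[2] = 18,  s[3] = 50,  s[4] = 49,  s[5] = 37,  s[6] = 3,  s[7] = 35,  s[8] = 34,  s[9] = 22,  s[10] = 43,  s[11] = 20,  s[12] = 19,  s[13] = 7,  s[14] = 28,  s[15] = 5,  s[16] = 4,  s[17] = 47,  s[18] = 13,  s[19] = 45,  s[20] = 44,  s[21] = 32,  s[22] = 53,  s[23] = 30,  s[24] = 29,  s[25] = 17,  s[26] = 38,  s[27] = 15,  s[28] = 14,  s[29] = 2,  s[30] = 23,  s[31] = 0,  s[32] = 54,  s[33] = 42,  s[34] = 8,  s[35] = 40,  s[36] = 39,  s[37] = 27,  s[38] = 48,  s[39] = 25,  s[40] = 24,  s[41] = 12,  s[42] = 33,  s[43] = 10,  s[44] = 9,  s[45] = 52.
The sequence repeats with period 44.

44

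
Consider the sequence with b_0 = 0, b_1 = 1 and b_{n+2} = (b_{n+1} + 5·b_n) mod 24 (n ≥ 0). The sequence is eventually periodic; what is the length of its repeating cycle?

Listing terms: b_0 = 0,  b_1 = 1,  b_2 = 1,  b_3 = 6,  b_4 = 11,  b_5 = 17,  b_6 = 0,  b_7 = 13,  b_8 = 13,  b_9 = 6,  b_{10} = 23,  b_{11} = 5,  b_{12} = 0,  b_{13} = 1.
Since (b_{12}, b_{13}) = (b_0, b_1) = (0, 1) (two consecutive terms determine the rest), the sequence is periodic with period 12.

12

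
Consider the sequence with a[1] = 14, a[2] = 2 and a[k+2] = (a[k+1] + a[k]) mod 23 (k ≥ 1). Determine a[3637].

We have a[1] = 14, a[2] = 2, a[3] = 16, a[4] = 18, a[5] = 11, a[6] = 6, a[7] = 17, a[8] = 0, a[9] = 17, a[10] = 17, a[11] = 11, a[12] = 5, a[13] = 16, a[14] = 21, a[15] = 14, a[16] = 12, a[17] = 3, a[18] = 15, a[19] = 18, a[20] = 10, a[21] = 5, a[22] = 15, a[23] = 20, a[24] = 12, a[25] = 9, a[26] = 21, a[27] = 7, a[28] = 5, a[29] = 12, a[30] = 17, a[31] = 6, a[32] = 0, a[33] = 6, a[34] = 6, a[35] = 12, a[36] = 18, a[37] = 7, a[38] = 2, a[39] = 9, a[40] = 11, a[41] = 20, a[42] = 8, a[43] = 5, a[44] = 13, a[45] = 18, a[46] = 8, a[47] = 3, a[48] = 11, a[49] = 14, a[50] = 2.
Since (a[49], a[50]) = (a[1], a[2]) = (14, 2) (two consecutive terms determine the rest), the sequence is periodic with period 48.
(3637 - 1) mod 48 = 36, so a[3637] = a[37] = 7.

7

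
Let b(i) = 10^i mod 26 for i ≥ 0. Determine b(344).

We have b(0) = 1; b(1) = 10; b(2) = 22; b(3) = 12; b(4) = 16; b(5) = 4; b(6) = 14; b(7) = 10.
Since b(7) = b(1) = 10, the sequence is eventually periodic: after a pre-period of length 1 it cycles with period 6.
For i ≥ 1, b(i) depends only on (i - 1) mod 6. (344 - 1) mod 6 = 1, so b(344) = b(2) = 22.

22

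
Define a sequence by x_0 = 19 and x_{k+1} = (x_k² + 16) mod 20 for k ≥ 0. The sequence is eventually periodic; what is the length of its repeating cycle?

Computing terms: x_0 = 19,  x_1 = 17,  x_2 = 5,  x_3 = 1,  x_4 = 17.
Since x_4 = x_1 = 17, the sequence is eventually periodic: after a pre-period of length 1 it cycles with period 3.

3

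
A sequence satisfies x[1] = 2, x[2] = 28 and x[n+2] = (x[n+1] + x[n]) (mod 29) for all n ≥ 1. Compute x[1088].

8

Computing terms: x[1] = 2; x[2] = 28; x[3] = 1; x[4] = 0; x[5] = 1; x[6] = 1; x[7] = 2; x[8] = 3; x[9] = 5; x[10] = 8; x[11] = 13; x[12] = 21; x[13] = 5; x[14] = 26; x[15] = 2; x[16] = 28.
Since (x[15], x[16]) = (x[1], x[2]) = (2, 28) (two consecutive terms determine the rest), the sequence is periodic with period 14.
(1088 - 1) mod 14 = 9, so x[1088] = x[10] = 8.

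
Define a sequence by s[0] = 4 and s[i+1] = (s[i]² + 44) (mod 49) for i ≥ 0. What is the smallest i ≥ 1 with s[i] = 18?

Listing terms: s[0] = 4,  s[1] = 11,  s[2] = 18,  s[3] = 25,  s[4] = 32,  s[5] = 39,  s[6] = 46,  s[7] = 4.
Since s[7] = s[0] = 4, the sequence is periodic with period 7.
The value 18 first appears (with i ≥ 1) at s[2].

2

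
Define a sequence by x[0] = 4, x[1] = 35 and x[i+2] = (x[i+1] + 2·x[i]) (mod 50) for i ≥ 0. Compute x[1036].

We have x[0] = 4; x[1] = 35; x[2] = 43; x[3] = 13; x[4] = 49; x[5] = 25; x[6] = 23; x[7] = 23; x[8] = 19; x[9] = 15; x[10] = 3; x[11] = 33; x[12] = 39; x[13] = 5; x[14] = 33; x[15] = 43; x[16] = 9; x[17] = 45; x[18] = 13; x[19] = 3; x[20] = 29; x[21] = 35; x[22] = 43.
Since (x[21], x[22]) = (x[1], x[2]) = (35, 43) (two consecutive terms determine the rest), the sequence is eventually periodic: after a pre-period of length 1 it cycles with period 20.
For i ≥ 1, x[i] depends only on (i - 1) mod 20. (1036 - 1) mod 20 = 15, so x[1036] = x[16] = 9.

9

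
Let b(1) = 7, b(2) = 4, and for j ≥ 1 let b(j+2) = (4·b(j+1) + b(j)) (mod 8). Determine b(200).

b(1) = 7, b(2) = 4, b(3) = 7, b(4) = 0, b(5) = 7, b(6) = 4.
The sequence repeats with period 4.
So b(200) = b(1 + ((200-1) mod 4)) = b(4) = 0.

0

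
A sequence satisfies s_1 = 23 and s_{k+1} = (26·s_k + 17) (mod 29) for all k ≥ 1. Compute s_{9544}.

21

We have s_1 = 23, s_2 = 6, s_3 = 28, s_4 = 20, s_5 = 15, s_6 = 1, s_7 = 14, s_8 = 4, s_9 = 5, s_{10} = 2, s_{11} = 11, s_{12} = 13, s_{13} = 7, s_{14} = 25, s_{15} = 0, s_{16} = 17, s_{17} = 24, s_{18} = 3, s_{19} = 8, s_{20} = 22, s_{21} = 9, s_{22} = 19, s_{23} = 18, s_{24} = 21, s_{25} = 12, s_{26} = 10, s_{27} = 16, s_{28} = 27, s_{29} = 23.
Since s_{29} = s_1 = 23, the sequence is periodic with period 28.
(9544 - 1) mod 28 = 23, so s_{9544} = s_{24} = 21.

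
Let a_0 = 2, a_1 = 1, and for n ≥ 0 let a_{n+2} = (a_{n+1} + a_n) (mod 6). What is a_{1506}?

0

We have a_0 = 2,  a_1 = 1,  a_2 = 3,  a_3 = 4,  a_4 = 1,  a_5 = 5,  a_6 = 0,  a_7 = 5,  a_8 = 5,  a_9 = 4,  a_{10} = 3,  a_{11} = 1,  a_{12} = 4,  a_{13} = 5,  a_{14} = 3,  a_{15} = 2,  a_{16} = 5,  a_{17} = 1,  a_{18} = 0,  a_{19} = 1,  a_{20} = 1,  a_{21} = 2,  a_{22} = 3,  a_{23} = 5,  a_{24} = 2,  a_{25} = 1.
Since (a_{24}, a_{25}) = (a_0, a_1) = (2, 1) (two consecutive terms determine the rest), the sequence is periodic with period 24.
(1506 - 0) mod 24 = 18, so a_{1506} = a_{18} = 0.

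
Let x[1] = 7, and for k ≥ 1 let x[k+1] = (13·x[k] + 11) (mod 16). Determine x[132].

0

Computing terms: x[1] = 7,  x[2] = 6,  x[3] = 9,  x[4] = 0,  x[5] = 11,  x[6] = 10,  x[7] = 13,  x[8] = 4,  x[9] = 15,  x[10] = 14,  x[11] = 1,  x[12] = 8,  x[13] = 3,  x[14] = 2,  x[15] = 5,  x[16] = 12,  x[17] = 7.
Since x[17] = x[1] = 7, the sequence is periodic with period 16.
So x[132] = x[1 + ((132-1) mod 16)] = x[4] = 0.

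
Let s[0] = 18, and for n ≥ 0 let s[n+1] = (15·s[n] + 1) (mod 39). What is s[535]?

13

s[0] = 18, s[1] = 37, s[2] = 10, s[3] = 34, s[4] = 4, s[5] = 22, s[6] = 19, s[7] = 13, s[8] = 1, s[9] = 16, s[10] = 7, s[11] = 28, s[12] = 31, s[13] = 37.
Since s[13] = s[1] = 37, the sequence is eventually periodic: after a pre-period of length 1 it cycles with period 12.
For n ≥ 1, s[n] depends only on (n - 1) mod 12. (535 - 1) mod 12 = 6, so s[535] = s[7] = 13.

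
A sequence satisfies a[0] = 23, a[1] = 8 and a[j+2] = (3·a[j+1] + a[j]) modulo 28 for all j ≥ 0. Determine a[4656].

We have a[0] = 23,  a[1] = 8,  a[2] = 19,  a[3] = 9,  a[4] = 18,  a[5] = 7,  a[6] = 11,  a[7] = 12,  a[8] = 19,  a[9] = 13,  a[10] = 2,  a[11] = 19,  a[12] = 3,  a[13] = 0,  a[14] = 3,  a[15] = 9,  a[16] = 2,  a[17] = 15,  a[18] = 19,  a[19] = 16,  a[20] = 11,  a[21] = 21,  a[22] = 18,  a[23] = 19,  a[24] = 19,  a[25] = 20,  a[26] = 23,  a[27] = 5,  a[28] = 10,  a[29] = 7,  a[30] = 3,  a[31] = 16,  a[32] = 23,  a[33] = 1,  a[34] = 26,  a[35] = 23,  a[36] = 11,  a[37] = 0,  a[38] = 11,  a[39] = 5,  a[40] = 26,  a[41] = 27,  a[42] = 23,  a[43] = 12,  a[44] = 3,  a[45] = 21,  a[46] = 10,  a[47] = 23,  a[48] = 23,  a[49] = 8.
The sequence repeats with period 48.
(4656 - 0) mod 48 = 0, so a[4656] = a[0] = 23.

23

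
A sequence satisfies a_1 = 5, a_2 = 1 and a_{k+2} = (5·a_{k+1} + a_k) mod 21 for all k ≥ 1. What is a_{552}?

18

a_1 = 5,  a_2 = 1,  a_3 = 10,  a_4 = 9,  a_5 = 13,  a_6 = 11,  a_7 = 5,  a_8 = 15,  a_9 = 17,  a_{10} = 16,  a_{11} = 13,  a_{12} = 18,  a_{13} = 19,  a_{14} = 8,  a_{15} = 17,  a_{16} = 9,  a_{17} = 20,  a_{18} = 4,  a_{19} = 19,  a_{20} = 15,  a_{21} = 10,  a_{22} = 2,  a_{23} = 20,  a_{24} = 18,  a_{25} = 5,  a_{26} = 1.
Since (a_{25}, a_{26}) = (a_1, a_2) = (5, 1) (two consecutive terms determine the rest), the sequence is periodic with period 24.
(552 - 1) mod 24 = 23, so a_{552} = a_{24} = 18.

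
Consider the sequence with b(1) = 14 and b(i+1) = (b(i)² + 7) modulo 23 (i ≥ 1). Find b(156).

b(1) = 14; b(2) = 19; b(3) = 0; b(4) = 7; b(5) = 10; b(6) = 15; b(7) = 2; b(8) = 11; b(9) = 13; b(10) = 15.
Since b(10) = b(6) = 15, the sequence is eventually periodic: after a pre-period of length 5 it cycles with period 4.
For i ≥ 6, b(i) depends only on (i - 6) mod 4. (156 - 6) mod 4 = 2, so b(156) = b(8) = 11.

11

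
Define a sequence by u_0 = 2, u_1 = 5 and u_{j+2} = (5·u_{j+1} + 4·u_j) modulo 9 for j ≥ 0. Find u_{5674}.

3

Computing terms: u_0 = 2; u_1 = 5; u_2 = 6; u_3 = 5; u_4 = 4; u_5 = 4; u_6 = 0; u_7 = 7; u_8 = 8; u_9 = 5; u_{10} = 3; u_{11} = 8; u_{12} = 7; u_{13} = 4; u_{14} = 3; u_{15} = 4; u_{16} = 5; u_{17} = 5; u_{18} = 0; u_{19} = 2; u_{20} = 1; u_{21} = 4; u_{22} = 6; u_{23} = 1; u_{24} = 2; u_{25} = 5.
Since (u_{24}, u_{25}) = (u_0, u_1) = (2, 5) (two consecutive terms determine the rest), the sequence is periodic with period 24.
So u_{5674} = u_{0 + ((5674-0) mod 24)} = u_{10} = 3.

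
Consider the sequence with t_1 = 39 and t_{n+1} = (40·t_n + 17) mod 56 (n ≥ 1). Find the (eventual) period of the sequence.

t_1 = 39,  t_2 = 9,  t_3 = 41,  t_4 = 33,  t_5 = 49,  t_6 = 17,  t_7 = 25,  t_8 = 9.
Since t_8 = t_2 = 9, the sequence is eventually periodic: after a pre-period of length 1 it cycles with period 6.

6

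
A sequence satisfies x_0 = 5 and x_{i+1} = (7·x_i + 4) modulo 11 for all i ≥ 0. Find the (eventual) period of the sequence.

We have x_0 = 5, x_1 = 6, x_2 = 2, x_3 = 7, x_4 = 9, x_5 = 1, x_6 = 0, x_7 = 4, x_8 = 10, x_9 = 8, x_{10} = 5.
The sequence repeats with period 10.

10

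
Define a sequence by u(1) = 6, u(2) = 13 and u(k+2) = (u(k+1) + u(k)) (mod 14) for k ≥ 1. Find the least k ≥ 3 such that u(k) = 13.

Listing terms: u(1) = 6; u(2) = 13; u(3) = 5; u(4) = 4; u(5) = 9; u(6) = 13; u(7) = 8; u(8) = 7; u(9) = 1; u(10) = 8; u(11) = 9; u(12) = 3; u(13) = 12; u(14) = 1; u(15) = 13; u(16) = 0; u(17) = 13; u(18) = 13; u(19) = 12; u(20) = 11; u(21) = 9; u(22) = 6; u(23) = 1; u(24) = 7; u(25) = 8; u(26) = 1; u(27) = 9; u(28) = 10; u(29) = 5; u(30) = 1; u(31) = 6; u(32) = 7; u(33) = 13; u(34) = 6; u(35) = 5; u(36) = 11; u(37) = 2; u(38) = 13; u(39) = 1; u(40) = 0; u(41) = 1; u(42) = 1; u(43) = 2; u(44) = 3; u(45) = 5; u(46) = 8; u(47) = 13; u(48) = 7; u(49) = 6; u(50) = 13.
Since (u(49), u(50)) = (u(1), u(2)) = (6, 13) (two consecutive terms determine the rest), the sequence is periodic with period 48.
The value 13 first appears (with k ≥ 3) at u(6).

6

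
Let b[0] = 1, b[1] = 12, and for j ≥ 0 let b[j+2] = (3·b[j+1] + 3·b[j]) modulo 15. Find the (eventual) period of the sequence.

4

We have b[0] = 1, b[1] = 12, b[2] = 9, b[3] = 3, b[4] = 6, b[5] = 12, b[6] = 9.
Since (b[5], b[6]) = (b[1], b[2]) = (12, 9) (two consecutive terms determine the rest), the sequence is eventually periodic: after a pre-period of length 1 it cycles with period 4.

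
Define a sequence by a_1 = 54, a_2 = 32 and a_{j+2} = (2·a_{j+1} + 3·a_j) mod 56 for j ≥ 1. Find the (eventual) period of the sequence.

12

We have a_1 = 54,  a_2 = 32,  a_3 = 2,  a_4 = 44,  a_5 = 38,  a_6 = 40,  a_7 = 26,  a_8 = 4,  a_9 = 30,  a_{10} = 16,  a_{11} = 10,  a_{12} = 12,  a_{13} = 54,  a_{14} = 32.
The sequence repeats with period 12.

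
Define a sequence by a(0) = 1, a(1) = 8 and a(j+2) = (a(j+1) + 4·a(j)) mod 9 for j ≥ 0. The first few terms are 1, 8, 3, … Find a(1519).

We have a(0) = 1, a(1) = 8, a(2) = 3, a(3) = 8, a(4) = 2, a(5) = 7, a(6) = 6, a(7) = 7, a(8) = 4, a(9) = 5, a(10) = 3, a(11) = 5, a(12) = 8, a(13) = 1, a(14) = 6, a(15) = 1, a(16) = 7, a(17) = 2, a(18) = 3, a(19) = 2, a(20) = 5, a(21) = 4, a(22) = 6, a(23) = 4, a(24) = 1, a(25) = 8.
Since (a(24), a(25)) = (a(0), a(1)) = (1, 8) (two consecutive terms determine the rest), the sequence is periodic with period 24.
(1519 - 0) mod 24 = 7, so a(1519) = a(7) = 7.

7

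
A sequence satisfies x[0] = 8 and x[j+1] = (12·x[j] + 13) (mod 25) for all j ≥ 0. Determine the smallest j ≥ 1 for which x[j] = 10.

19

Listing terms: x[0] = 8, x[1] = 9, x[2] = 21, x[3] = 15, x[4] = 18, x[5] = 4, x[6] = 11, x[7] = 20, x[8] = 3, x[9] = 24, x[10] = 1, x[11] = 0, x[12] = 13, x[13] = 19, x[14] = 16, x[15] = 5, x[16] = 23, x[17] = 14, x[18] = 6, x[19] = 10, x[20] = 8.
Since x[20] = x[0] = 8, the sequence is periodic with period 20.
The value 10 first appears (with j ≥ 1) at x[19].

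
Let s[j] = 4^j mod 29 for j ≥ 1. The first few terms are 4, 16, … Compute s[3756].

24

Listing terms: s[1] = 4,  s[2] = 16,  s[3] = 6,  s[4] = 24,  s[5] = 9,  s[6] = 7,  s[7] = 28,  s[8] = 25,  s[9] = 13,  s[10] = 23,  s[11] = 5,  s[12] = 20,  s[13] = 22,  s[14] = 1,  s[15] = 4.
The sequence repeats with period 14.
So s[3756] = s[1 + ((3756-1) mod 14)] = s[4] = 24.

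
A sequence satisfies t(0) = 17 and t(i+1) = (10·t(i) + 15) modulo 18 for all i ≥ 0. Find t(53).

11

t(0) = 17,  t(1) = 5,  t(2) = 11,  t(3) = 17.
Since t(3) = t(0) = 17, the sequence is periodic with period 3.
So t(53) = t(0 + ((53-0) mod 3)) = t(2) = 11.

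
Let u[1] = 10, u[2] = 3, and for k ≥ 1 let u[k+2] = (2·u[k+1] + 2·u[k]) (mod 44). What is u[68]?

Listing terms: u[1] = 10,  u[2] = 3,  u[3] = 26,  u[4] = 14,  u[5] = 36,  u[6] = 12,  u[7] = 8,  u[8] = 40,  u[9] = 8,  u[10] = 8,  u[11] = 32,  u[12] = 36,  u[13] = 4,  u[14] = 36,  u[15] = 36,  u[16] = 12.
Since (u[15], u[16]) = (u[5], u[6]) = (36, 12) (two consecutive terms determine the rest), the sequence is eventually periodic: after a pre-period of length 4 it cycles with period 10.
For k ≥ 5, u[k] depends only on (k - 5) mod 10. (68 - 5) mod 10 = 3, so u[68] = u[8] = 40.

40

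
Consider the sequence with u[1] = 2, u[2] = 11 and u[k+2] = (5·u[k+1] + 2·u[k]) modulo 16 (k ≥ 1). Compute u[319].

15

Computing terms: u[1] = 2, u[2] = 11, u[3] = 11, u[4] = 13, u[5] = 7, u[6] = 13, u[7] = 15, u[8] = 5, u[9] = 7, u[10] = 13.
Since (u[9], u[10]) = (u[5], u[6]) = (7, 13) (two consecutive terms determine the rest), the sequence is eventually periodic: after a pre-period of length 4 it cycles with period 4.
For k ≥ 5, u[k] depends only on (k - 5) mod 4. (319 - 5) mod 4 = 2, so u[319] = u[7] = 15.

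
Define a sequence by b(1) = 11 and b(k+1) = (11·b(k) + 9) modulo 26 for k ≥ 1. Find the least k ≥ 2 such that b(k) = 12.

12

Listing terms: b(1) = 11; b(2) = 0; b(3) = 9; b(4) = 4; b(5) = 1; b(6) = 20; b(7) = 21; b(8) = 6; b(9) = 23; b(10) = 2; b(11) = 5; b(12) = 12; b(13) = 11.
The sequence repeats with period 12.
The value 12 first appears (with k ≥ 2) at b(12).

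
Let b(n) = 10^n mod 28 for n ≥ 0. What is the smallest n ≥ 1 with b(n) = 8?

6

Computing terms: b(0) = 1,  b(1) = 10,  b(2) = 16,  b(3) = 20,  b(4) = 4,  b(5) = 12,  b(6) = 8,  b(7) = 24,  b(8) = 16.
Since b(8) = b(2) = 16, the sequence is eventually periodic: after a pre-period of length 2 it cycles with period 6.
The value 8 first appears (with n ≥ 1) at b(6).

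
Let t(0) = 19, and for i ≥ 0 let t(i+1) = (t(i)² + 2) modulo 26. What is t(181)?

t(0) = 19,  t(1) = 25,  t(2) = 3,  t(3) = 11,  t(4) = 19.
The sequence repeats with period 4.
So t(181) = t(0 + ((181-0) mod 4)) = t(1) = 25.

25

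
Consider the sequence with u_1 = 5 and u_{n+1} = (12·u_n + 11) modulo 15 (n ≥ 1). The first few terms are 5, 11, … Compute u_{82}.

11

u_1 = 5,  u_2 = 11,  u_3 = 8,  u_4 = 2,  u_5 = 5.
The sequence repeats with period 4.
So u_{82} = u_{1 + ((82-1) mod 4)} = u_2 = 11.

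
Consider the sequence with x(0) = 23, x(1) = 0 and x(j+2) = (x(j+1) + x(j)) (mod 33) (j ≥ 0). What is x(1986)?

Computing terms: x(0) = 23; x(1) = 0; x(2) = 23; x(3) = 23; x(4) = 13; x(5) = 3; x(6) = 16; x(7) = 19; x(8) = 2; x(9) = 21; x(10) = 23; x(11) = 11; x(12) = 1; x(13) = 12; x(14) = 13; x(15) = 25; x(16) = 5; x(17) = 30; x(18) = 2; x(19) = 32; x(20) = 1; x(21) = 0; x(22) = 1; x(23) = 1; x(24) = 2; x(25) = 3; x(26) = 5; x(27) = 8; x(28) = 13; x(29) = 21; x(30) = 1; x(31) = 22; x(32) = 23; x(33) = 12; x(34) = 2; x(35) = 14; x(36) = 16; x(37) = 30; x(38) = 13; x(39) = 10; x(40) = 23; x(41) = 0.
Since (x(40), x(41)) = (x(0), x(1)) = (23, 0) (two consecutive terms determine the rest), the sequence is periodic with period 40.
So x(1986) = x(0 + ((1986-0) mod 40)) = x(26) = 5.

5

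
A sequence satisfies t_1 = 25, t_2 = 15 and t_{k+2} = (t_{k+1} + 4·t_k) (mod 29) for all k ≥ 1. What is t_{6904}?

Computing terms: t_1 = 25, t_2 = 15, t_3 = 28, t_4 = 1, t_5 = 26, t_6 = 1, t_7 = 18, t_8 = 22, t_9 = 7, t_{10} = 8, t_{11} = 7, t_{12} = 10, t_{13} = 9, t_{14} = 20, t_{15} = 27, t_{16} = 20, t_{17} = 12, t_{18} = 5, t_{19} = 24, t_{20} = 15, t_{21} = 24, t_{22} = 26, t_{23} = 6, t_{24} = 23, t_{25} = 18, t_{26} = 23, t_{27} = 8, t_{28} = 13, t_{29} = 16, t_{30} = 10, t_{31} = 16, t_{32} = 27, t_{33} = 4, t_{34} = 25, t_{35} = 12, t_{36} = 25, t_{37} = 15.
The sequence repeats with period 35.
So t_{6904} = t_{1 + ((6904-1) mod 35)} = t_9 = 7.

7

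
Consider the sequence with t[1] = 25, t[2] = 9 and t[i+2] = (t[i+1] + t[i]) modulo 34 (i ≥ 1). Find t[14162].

Listing terms: t[1] = 25; t[2] = 9; t[3] = 0; t[4] = 9; t[5] = 9; t[6] = 18; t[7] = 27; t[8] = 11; t[9] = 4; t[10] = 15; t[11] = 19; t[12] = 0; t[13] = 19; t[14] = 19; t[15] = 4; t[16] = 23; t[17] = 27; t[18] = 16; t[19] = 9; t[20] = 25; t[21] = 0; t[22] = 25; t[23] = 25; t[24] = 16; t[25] = 7; t[26] = 23; t[27] = 30; t[28] = 19; t[29] = 15; t[30] = 0; t[31] = 15; t[32] = 15; t[33] = 30; t[34] = 11; t[35] = 7; t[36] = 18; t[37] = 25; t[38] = 9.
Since (t[37], t[38]) = (t[1], t[2]) = (25, 9) (two consecutive terms determine the rest), the sequence is periodic with period 36.
So t[14162] = t[1 + ((14162-1) mod 36)] = t[14] = 19.

19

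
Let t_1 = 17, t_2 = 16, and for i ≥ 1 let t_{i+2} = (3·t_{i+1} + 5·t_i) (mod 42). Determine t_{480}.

Listing terms: t_1 = 17,  t_2 = 16,  t_3 = 7,  t_4 = 17,  t_5 = 2,  t_6 = 7,  t_7 = 31,  t_8 = 2,  t_9 = 35,  t_{10} = 31,  t_{11} = 16,  t_{12} = 35,  t_{13} = 17,  t_{14} = 16.
The sequence repeats with period 12.
(480 - 1) mod 12 = 11, so t_{480} = t_{12} = 35.

35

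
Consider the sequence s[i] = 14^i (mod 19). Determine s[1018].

Listing terms: s[0] = 1; s[1] = 14; s[2] = 6; s[3] = 8; s[4] = 17; s[5] = 10; s[6] = 7; s[7] = 3; s[8] = 4; s[9] = 18; s[10] = 5; s[11] = 13; s[12] = 11; s[13] = 2; s[14] = 9; s[15] = 12; s[16] = 16; s[17] = 15; s[18] = 1.
The sequence repeats with period 18.
(1018 - 0) mod 18 = 10, so s[1018] = s[10] = 5.

5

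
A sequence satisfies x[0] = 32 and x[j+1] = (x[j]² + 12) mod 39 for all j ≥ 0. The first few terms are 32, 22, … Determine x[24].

Computing terms: x[0] = 32,  x[1] = 22,  x[2] = 28,  x[3] = 16,  x[4] = 34,  x[5] = 37,  x[6] = 16.
Since x[6] = x[3] = 16, the sequence is eventually periodic: after a pre-period of length 3 it cycles with period 3.
For j ≥ 3, x[j] depends only on (j - 3) mod 3. (24 - 3) mod 3 = 0, so x[24] = x[3] = 16.

16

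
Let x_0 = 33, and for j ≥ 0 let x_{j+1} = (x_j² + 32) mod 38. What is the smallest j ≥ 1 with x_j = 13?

2

x_0 = 33; x_1 = 19; x_2 = 13; x_3 = 11; x_4 = 1; x_5 = 33.
Since x_5 = x_0 = 33, the sequence is periodic with period 5.
The value 13 first appears (with j ≥ 1) at x_2.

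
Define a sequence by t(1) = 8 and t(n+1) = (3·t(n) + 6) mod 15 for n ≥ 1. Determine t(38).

t(1) = 8,  t(2) = 0,  t(3) = 6,  t(4) = 9,  t(5) = 3,  t(6) = 0.
Since t(6) = t(2) = 0, the sequence is eventually periodic: after a pre-period of length 1 it cycles with period 4.
For n ≥ 2, t(n) depends only on (n - 2) mod 4. (38 - 2) mod 4 = 0, so t(38) = t(2) = 0.

0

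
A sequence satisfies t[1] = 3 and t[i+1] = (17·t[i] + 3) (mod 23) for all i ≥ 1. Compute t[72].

15

Listing terms: t[1] = 3; t[2] = 8; t[3] = 1; t[4] = 20; t[5] = 21; t[6] = 15; t[7] = 5; t[8] = 19; t[9] = 4; t[10] = 2; t[11] = 14; t[12] = 11; t[13] = 6; t[14] = 13; t[15] = 17; t[16] = 16; t[17] = 22; t[18] = 9; t[19] = 18; t[20] = 10; t[21] = 12; t[22] = 0; t[23] = 3.
Since t[23] = t[1] = 3, the sequence is periodic with period 22.
(72 - 1) mod 22 = 5, so t[72] = t[6] = 15.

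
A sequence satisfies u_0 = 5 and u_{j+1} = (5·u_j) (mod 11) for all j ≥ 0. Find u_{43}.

9

Computing terms: u_0 = 5,  u_1 = 3,  u_2 = 4,  u_3 = 9,  u_4 = 1,  u_5 = 5.
Since u_5 = u_0 = 5, the sequence is periodic with period 5.
(43 - 0) mod 5 = 3, so u_{43} = u_3 = 9.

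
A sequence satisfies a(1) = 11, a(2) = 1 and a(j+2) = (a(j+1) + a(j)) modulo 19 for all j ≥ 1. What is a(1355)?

Listing terms: a(1) = 11, a(2) = 1, a(3) = 12, a(4) = 13, a(5) = 6, a(6) = 0, a(7) = 6, a(8) = 6, a(9) = 12, a(10) = 18, a(11) = 11, a(12) = 10, a(13) = 2, a(14) = 12, a(15) = 14, a(16) = 7, a(17) = 2, a(18) = 9, a(19) = 11, a(20) = 1.
The sequence repeats with period 18.
So a(1355) = a(1 + ((1355-1) mod 18)) = a(5) = 6.

6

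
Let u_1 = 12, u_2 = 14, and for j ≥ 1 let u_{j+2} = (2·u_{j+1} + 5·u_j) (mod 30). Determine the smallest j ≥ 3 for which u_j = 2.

Computing terms: u_1 = 12,  u_2 = 14,  u_3 = 28,  u_4 = 6,  u_5 = 2,  u_6 = 4,  u_7 = 18,  u_8 = 26,  u_9 = 22,  u_{10} = 24,  u_{11} = 8,  u_{12} = 16,  u_{13} = 12,  u_{14} = 14.
Since (u_{13}, u_{14}) = (u_1, u_2) = (12, 14) (two consecutive terms determine the rest), the sequence is periodic with period 12.
The value 2 first appears (with j ≥ 3) at u_5.

5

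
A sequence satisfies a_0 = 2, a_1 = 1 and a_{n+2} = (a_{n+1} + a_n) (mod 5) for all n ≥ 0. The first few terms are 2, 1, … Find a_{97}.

1

Listing terms: a_0 = 2, a_1 = 1, a_2 = 3, a_3 = 4, a_4 = 2, a_5 = 1.
The sequence repeats with period 4.
(97 - 0) mod 4 = 1, so a_{97} = a_1 = 1.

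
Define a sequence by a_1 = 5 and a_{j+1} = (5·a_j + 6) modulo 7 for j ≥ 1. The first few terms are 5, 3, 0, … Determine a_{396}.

Computing terms: a_1 = 5, a_2 = 3, a_3 = 0, a_4 = 6, a_5 = 1, a_6 = 4, a_7 = 5.
Since a_7 = a_1 = 5, the sequence is periodic with period 6.
(396 - 1) mod 6 = 5, so a_{396} = a_6 = 4.

4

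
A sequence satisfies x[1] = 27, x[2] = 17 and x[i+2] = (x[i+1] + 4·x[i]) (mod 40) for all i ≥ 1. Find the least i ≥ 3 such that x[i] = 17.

x[1] = 27; x[2] = 17; x[3] = 5; x[4] = 33; x[5] = 13; x[6] = 25; x[7] = 37; x[8] = 17; x[9] = 5.
Since (x[8], x[9]) = (x[2], x[3]) = (17, 5) (two consecutive terms determine the rest), the sequence is eventually periodic: after a pre-period of length 1 it cycles with period 6.
The value 17 next appears (with i ≥ 3) at x[8].

8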